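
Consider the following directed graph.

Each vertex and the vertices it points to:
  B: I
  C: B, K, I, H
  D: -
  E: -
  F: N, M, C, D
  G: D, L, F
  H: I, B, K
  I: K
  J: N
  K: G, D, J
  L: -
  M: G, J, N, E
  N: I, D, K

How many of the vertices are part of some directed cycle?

10

A vertex is on a directed cycle iff it belongs to a strongly connected component of size ≥ 2 (or has a self-loop).
The vertices on cycles are {B, C, F, G, H, I, J, K, M, N} — 10 in total.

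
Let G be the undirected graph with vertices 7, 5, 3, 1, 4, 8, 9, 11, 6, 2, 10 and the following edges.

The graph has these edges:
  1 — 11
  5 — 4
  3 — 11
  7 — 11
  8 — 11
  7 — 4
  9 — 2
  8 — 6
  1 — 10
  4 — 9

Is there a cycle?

No

DFS, tracking each vertex's parent; an edge to a visited non-parent vertex closes a cycle.
Start from 10:
visit 10 (parent –)
  visit 1 (parent 10)
    1–10: parent, skip
    visit 11 (parent 1)
      11–1: parent, skip
      visit 7 (parent 11)
        visit 4 (parent 7)
          4–7: parent, skip
          visit 9 (parent 4)
            visit 2 (parent 9)
              2–9: parent, skip
            9–4: parent, skip
          visit 5 (parent 4)
            5–4: parent, skip
        7–11: parent, skip
      visit 3 (parent 11)
        3–11: parent, skip
      visit 8 (parent 11)
        visit 6 (parent 8)
          6–8: parent, skip
        8–11: parent, skip
No non-parent visited neighbor found — the graph is a forest.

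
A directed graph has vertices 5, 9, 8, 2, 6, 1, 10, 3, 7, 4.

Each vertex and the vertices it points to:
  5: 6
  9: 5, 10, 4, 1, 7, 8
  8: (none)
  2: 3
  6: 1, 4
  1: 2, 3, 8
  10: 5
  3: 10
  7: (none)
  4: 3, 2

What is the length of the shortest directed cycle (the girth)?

5

For each vertex v, BFS finds the shortest path from v back to v.
The shortest such closed walk is 1 → 3 → 10 → 5 → 6 → 1, length 5.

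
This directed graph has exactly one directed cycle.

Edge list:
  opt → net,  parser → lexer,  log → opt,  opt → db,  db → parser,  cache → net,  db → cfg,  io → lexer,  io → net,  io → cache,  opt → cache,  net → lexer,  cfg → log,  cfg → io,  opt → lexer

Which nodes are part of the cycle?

DFS with gray/black marking from db:
db gray
  cfg gray
    io gray
      net gray
        lexer gray
        lexer black
      net black
      io→lexer: lexer black — skip
      cache gray
        cache→net: net black — skip
      cache black
    io black
    log gray
      opt gray
        opt→db: db is gray → back edge
Back edge closes the cycle db → cfg → log → opt → db; its vertices are {db, cfg, log, opt}.

db, cfg, log, opt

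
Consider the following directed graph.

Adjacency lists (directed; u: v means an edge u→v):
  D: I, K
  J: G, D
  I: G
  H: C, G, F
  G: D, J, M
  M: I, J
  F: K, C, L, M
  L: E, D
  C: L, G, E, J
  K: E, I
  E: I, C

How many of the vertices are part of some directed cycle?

9

A vertex is on a directed cycle iff it belongs to a strongly connected component of size ≥ 2 (or has a self-loop).
The vertices on cycles are {C, D, E, G, I, J, K, L, M} — 9 in total.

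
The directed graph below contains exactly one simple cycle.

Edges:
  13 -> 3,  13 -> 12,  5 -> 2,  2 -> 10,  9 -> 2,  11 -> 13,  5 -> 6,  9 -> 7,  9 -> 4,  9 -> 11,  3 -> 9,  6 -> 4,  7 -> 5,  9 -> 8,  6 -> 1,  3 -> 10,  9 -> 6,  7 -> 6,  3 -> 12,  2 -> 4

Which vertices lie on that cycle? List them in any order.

3, 9, 11, 13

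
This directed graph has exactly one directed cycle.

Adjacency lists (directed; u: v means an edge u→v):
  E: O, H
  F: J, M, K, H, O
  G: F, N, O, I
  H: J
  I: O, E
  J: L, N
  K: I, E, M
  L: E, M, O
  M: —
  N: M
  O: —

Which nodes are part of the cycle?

E, H, J, L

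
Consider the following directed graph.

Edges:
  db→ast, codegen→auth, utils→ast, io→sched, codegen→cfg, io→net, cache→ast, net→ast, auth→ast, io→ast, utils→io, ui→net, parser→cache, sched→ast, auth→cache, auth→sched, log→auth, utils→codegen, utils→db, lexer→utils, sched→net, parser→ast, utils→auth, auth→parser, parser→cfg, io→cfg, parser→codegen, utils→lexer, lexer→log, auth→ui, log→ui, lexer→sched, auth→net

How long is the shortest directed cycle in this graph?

2

For each vertex v, BFS finds the shortest path from v back to v.
The shortest such closed walk is lexer → utils → lexer, length 2.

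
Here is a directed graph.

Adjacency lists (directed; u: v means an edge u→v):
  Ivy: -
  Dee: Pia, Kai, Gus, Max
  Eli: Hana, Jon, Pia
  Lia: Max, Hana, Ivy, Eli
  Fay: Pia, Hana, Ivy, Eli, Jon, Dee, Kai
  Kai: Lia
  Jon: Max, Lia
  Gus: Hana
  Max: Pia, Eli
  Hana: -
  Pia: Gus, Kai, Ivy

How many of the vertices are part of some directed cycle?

6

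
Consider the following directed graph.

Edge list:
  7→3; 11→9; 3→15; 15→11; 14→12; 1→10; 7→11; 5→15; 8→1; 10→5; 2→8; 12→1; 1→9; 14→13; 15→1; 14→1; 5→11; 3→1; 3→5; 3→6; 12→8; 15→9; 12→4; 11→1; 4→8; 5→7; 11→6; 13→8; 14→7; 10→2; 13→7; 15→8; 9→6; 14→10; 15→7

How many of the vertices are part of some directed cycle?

9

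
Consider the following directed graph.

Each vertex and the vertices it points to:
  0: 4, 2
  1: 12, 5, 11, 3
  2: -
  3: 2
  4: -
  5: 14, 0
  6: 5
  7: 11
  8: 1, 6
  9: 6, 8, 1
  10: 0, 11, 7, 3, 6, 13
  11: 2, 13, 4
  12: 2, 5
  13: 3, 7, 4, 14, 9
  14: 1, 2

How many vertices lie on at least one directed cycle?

10

A vertex is on a directed cycle iff it belongs to a strongly connected component of size ≥ 2 (or has a self-loop).
The vertices on cycles are {1, 5, 6, 7, 8, 9, 11, 12, 13, 14} — 10 in total.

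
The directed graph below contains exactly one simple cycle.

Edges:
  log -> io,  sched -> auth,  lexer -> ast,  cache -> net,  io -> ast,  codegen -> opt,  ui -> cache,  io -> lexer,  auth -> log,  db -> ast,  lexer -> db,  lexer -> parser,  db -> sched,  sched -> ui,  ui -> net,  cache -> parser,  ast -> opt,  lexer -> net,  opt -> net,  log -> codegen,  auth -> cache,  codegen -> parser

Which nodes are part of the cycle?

DFS with gray/black marking from auth:
auth gray
  log gray
    codegen gray
      parser gray
      parser black
      opt gray
        net gray
        net black
      opt black
    codegen black
    io gray
      lexer gray
        ast gray
          ast→opt: opt black — skip
        ast black
        lexer→parser: parser black — skip
        db gray
          sched gray
            ui gray
              ui→net: net black — skip
              cache gray
                cache→parser: parser black — skip
                cache→net: net black — skip
              cache black
            ui black
            sched→auth: auth is gray → back edge
Back edge closes the cycle auth → log → io → lexer → db → sched → auth; its vertices are {db, io, log, auth, lexer, sched}.

db, io, log, auth, lexer, sched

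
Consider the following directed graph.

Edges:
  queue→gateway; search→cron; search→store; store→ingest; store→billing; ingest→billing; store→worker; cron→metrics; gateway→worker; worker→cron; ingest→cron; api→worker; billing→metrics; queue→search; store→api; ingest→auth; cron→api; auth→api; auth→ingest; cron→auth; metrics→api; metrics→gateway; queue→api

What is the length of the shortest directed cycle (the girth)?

For each vertex v, BFS finds the shortest path from v back to v.
The shortest such closed walk is ingest → auth → ingest, length 2.

2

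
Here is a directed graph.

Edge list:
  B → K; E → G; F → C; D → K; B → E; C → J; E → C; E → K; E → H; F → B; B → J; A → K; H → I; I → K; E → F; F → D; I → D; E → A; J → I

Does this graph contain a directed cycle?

DFS with white/gray/black marking, starting from F:
F gray
  C gray
    J gray
      I gray
        K gray
        K black
        D gray
          D→K: K black — skip
        D black
      I black
    J black
  C black
  F→D: D black — skip
  B gray
    E gray
      G gray
      G black
      E→K: K black — skip
      H gray
        H→I: I black — skip
      H black
      E→C: C black — skip
      E→F: F is gray → back edge
Back edge found, so a cycle exists: F → B → E → F.

Yes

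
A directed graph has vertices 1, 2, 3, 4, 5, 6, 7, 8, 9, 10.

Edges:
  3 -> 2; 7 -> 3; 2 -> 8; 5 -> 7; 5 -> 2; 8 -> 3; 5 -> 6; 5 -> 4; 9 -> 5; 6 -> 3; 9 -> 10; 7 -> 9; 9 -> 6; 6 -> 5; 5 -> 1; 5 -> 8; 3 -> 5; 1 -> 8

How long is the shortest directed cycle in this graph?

2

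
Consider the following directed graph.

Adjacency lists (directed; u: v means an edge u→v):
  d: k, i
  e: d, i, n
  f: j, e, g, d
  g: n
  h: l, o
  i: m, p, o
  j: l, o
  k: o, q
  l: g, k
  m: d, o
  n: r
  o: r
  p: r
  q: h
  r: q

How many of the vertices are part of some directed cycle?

11

A vertex is on a directed cycle iff it belongs to a strongly connected component of size ≥ 2 (or has a self-loop).
The vertices on cycles are {d, g, h, i, k, l, m, n, o, q, r} — 11 in total.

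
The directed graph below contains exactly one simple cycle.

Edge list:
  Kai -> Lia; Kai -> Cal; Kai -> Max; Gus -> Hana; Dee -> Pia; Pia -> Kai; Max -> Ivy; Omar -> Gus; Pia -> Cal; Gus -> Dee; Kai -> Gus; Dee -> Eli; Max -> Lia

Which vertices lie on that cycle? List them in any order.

Dee, Gus, Kai, Pia

DFS with gray/black marking from Gus:
Gus gray
  Hana gray
  Hana black
  Dee gray
    Pia gray
      Kai gray
        Cal gray
        Cal black
        Kai→Gus: Gus is gray → back edge
Back edge closes the cycle Gus → Dee → Pia → Kai → Gus; its vertices are {Dee, Gus, Kai, Pia}.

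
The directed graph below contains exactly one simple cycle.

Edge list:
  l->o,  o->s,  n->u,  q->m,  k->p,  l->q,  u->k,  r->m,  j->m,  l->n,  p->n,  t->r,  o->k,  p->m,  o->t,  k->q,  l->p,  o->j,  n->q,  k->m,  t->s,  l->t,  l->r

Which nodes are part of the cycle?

k, n, p, u

DFS with gray/black marking from n:
n gray
  u gray
    k gray
      p gray
        m gray
        m black
        p→n: n is gray → back edge
Back edge closes the cycle n → u → k → p → n; its vertices are {k, n, p, u}.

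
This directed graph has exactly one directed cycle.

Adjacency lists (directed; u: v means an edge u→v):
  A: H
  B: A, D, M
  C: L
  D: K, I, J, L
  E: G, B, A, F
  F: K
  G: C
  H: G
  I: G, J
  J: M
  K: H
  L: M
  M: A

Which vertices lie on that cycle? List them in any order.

DFS with gray/black marking from G:
G gray
  C gray
    L gray
      M gray
        A gray
          H gray
            H→G: G is gray → back edge
Back edge closes the cycle G → C → L → M → A → H → G; its vertices are {A, C, G, H, L, M}.

A, C, G, H, L, M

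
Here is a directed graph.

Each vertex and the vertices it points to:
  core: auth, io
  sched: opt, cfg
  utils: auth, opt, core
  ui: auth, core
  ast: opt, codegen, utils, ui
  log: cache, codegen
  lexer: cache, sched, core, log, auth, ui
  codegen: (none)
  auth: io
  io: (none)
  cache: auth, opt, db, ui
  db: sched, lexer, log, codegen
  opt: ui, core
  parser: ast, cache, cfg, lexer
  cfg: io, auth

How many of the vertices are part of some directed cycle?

A vertex is on a directed cycle iff it belongs to a strongly connected component of size ≥ 2 (or has a self-loop).
The vertices on cycles are {db, log, cache, lexer} — 4 in total.

4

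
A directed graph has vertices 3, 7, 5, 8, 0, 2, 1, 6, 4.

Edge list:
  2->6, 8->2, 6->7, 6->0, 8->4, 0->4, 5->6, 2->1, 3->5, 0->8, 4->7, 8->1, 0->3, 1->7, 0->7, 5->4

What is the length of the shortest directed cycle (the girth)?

4

For each vertex v, BFS finds the shortest path from v back to v.
The shortest such closed walk is 0 → 8 → 2 → 6 → 0, length 4.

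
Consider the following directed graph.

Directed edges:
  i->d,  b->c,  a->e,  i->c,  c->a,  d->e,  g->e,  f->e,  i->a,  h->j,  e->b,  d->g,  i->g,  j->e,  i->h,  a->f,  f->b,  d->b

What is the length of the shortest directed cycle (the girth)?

For each vertex v, BFS finds the shortest path from v back to v.
The shortest such closed walk is c → a → e → b → c, length 4.

4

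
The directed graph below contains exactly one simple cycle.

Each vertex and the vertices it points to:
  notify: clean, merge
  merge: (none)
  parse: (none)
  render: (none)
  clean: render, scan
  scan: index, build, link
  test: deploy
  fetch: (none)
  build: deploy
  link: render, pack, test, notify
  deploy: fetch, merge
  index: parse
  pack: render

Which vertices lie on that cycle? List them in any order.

link, scan, clean, notify

DFS with gray/black marking from scan:
scan gray
  index gray
    parse gray
    parse black
  index black
  build gray
    deploy gray
      fetch gray
      fetch black
      merge gray
      merge black
    deploy black
  build black
  link gray
    render gray
    render black
    pack gray
      pack→render: render black — skip
    pack black
    test gray
      test→deploy: deploy black — skip
    test black
    notify gray
      clean gray
        clean→render: render black — skip
        clean→scan: scan is gray → back edge
Back edge closes the cycle scan → link → notify → clean → scan; its vertices are {link, scan, clean, notify}.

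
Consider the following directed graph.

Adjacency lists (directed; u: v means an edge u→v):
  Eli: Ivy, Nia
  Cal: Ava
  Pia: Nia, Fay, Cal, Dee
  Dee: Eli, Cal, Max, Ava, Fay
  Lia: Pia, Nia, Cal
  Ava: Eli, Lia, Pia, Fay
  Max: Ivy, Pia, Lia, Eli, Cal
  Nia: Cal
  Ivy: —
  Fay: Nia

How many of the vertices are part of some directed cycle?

9

A vertex is on a directed cycle iff it belongs to a strongly connected component of size ≥ 2 (or has a self-loop).
The vertices on cycles are {Ava, Cal, Dee, Eli, Fay, Lia, Max, Nia, Pia} — 9 in total.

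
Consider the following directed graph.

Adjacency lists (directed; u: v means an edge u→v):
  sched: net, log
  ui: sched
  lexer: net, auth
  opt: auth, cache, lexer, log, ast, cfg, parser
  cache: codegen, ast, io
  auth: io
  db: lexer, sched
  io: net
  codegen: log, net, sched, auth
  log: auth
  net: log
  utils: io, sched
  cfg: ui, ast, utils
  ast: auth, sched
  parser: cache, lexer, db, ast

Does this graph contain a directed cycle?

Yes

DFS with white/gray/black marking, starting from io:
io gray
  net gray
    log gray
      auth gray
        auth→io: io is gray → back edge
Back edge found, so a cycle exists: io → net → log → auth → io.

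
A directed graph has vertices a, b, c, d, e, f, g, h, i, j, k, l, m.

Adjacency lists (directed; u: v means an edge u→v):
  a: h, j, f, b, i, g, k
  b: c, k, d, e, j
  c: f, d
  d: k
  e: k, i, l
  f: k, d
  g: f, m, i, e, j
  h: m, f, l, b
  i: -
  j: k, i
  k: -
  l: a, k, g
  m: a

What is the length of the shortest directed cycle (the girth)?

3

For each vertex v, BFS finds the shortest path from v back to v.
The shortest such closed walk is h → m → a → h, length 3.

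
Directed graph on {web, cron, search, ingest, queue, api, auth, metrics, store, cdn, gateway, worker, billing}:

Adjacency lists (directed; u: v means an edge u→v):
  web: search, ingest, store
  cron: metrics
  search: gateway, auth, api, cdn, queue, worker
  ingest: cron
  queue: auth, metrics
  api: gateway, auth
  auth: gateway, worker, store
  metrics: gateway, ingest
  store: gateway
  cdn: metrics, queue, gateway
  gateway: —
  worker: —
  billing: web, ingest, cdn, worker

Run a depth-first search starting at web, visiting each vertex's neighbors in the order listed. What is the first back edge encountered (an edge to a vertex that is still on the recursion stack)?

DFS from web (visiting each vertex's neighbors in the order listed); mark gray on enter, black on exit:
web gray
  search gray
    gateway gray
    gateway black
    auth gray
      auth→gateway: gateway black — skip
      worker gray
      worker black
      store gray
        store→gateway: gateway black — skip
      store black
    auth black
    api gray
      api→gateway: gateway black — skip
      api→auth: auth black — skip
    api black
    cdn gray
      metrics gray
        metrics→gateway: gateway black — skip
        ingest gray
          cron gray
            cron→metrics: metrics is gray → back edge
First back edge: cron → metrics.

cron->metrics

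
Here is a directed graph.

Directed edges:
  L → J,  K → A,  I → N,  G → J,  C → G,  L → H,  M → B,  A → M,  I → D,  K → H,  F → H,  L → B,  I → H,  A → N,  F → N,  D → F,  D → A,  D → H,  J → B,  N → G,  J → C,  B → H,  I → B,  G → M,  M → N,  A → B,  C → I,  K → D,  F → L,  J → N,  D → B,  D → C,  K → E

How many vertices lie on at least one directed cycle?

10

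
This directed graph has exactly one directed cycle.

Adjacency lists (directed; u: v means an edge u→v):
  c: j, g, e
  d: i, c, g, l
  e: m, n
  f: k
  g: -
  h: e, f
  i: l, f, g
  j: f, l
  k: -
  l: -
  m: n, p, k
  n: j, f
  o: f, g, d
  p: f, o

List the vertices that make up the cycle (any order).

DFS with gray/black marking from e:
e gray
  m gray
    n gray
      j gray
        f gray
          k gray
          k black
        f black
        l gray
        l black
      j black
      n→f: f black — skip
    n black
    p gray
      p→f: f black — skip
      o gray
        o→f: f black — skip
        g gray
        g black
        d gray
          i gray
            i→l: l black — skip
            i→f: f black — skip
            i→g: g black — skip
          i black
          c gray
            c→j: j black — skip
            c→g: g black — skip
            c→e: e is gray → back edge
Back edge closes the cycle e → m → p → o → d → c → e; its vertices are {c, d, e, m, o, p}.

c, d, e, m, o, p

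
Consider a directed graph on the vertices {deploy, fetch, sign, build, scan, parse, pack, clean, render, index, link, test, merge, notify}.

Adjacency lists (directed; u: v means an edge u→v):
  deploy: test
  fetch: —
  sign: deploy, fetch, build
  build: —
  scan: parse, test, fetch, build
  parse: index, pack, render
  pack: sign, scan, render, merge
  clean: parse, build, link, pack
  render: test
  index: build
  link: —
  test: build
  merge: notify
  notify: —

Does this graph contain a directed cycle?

Yes

DFS with white/gray/black marking, starting from parse:
parse gray
  index gray
    build gray
    build black
  index black
  pack gray
    sign gray
      deploy gray
        test gray
          test→build: build black — skip
        test black
      deploy black
      fetch gray
      fetch black
      sign→build: build black — skip
    sign black
    scan gray
      scan→parse: parse is gray → back edge
Back edge found, so a cycle exists: parse → pack → scan → parse.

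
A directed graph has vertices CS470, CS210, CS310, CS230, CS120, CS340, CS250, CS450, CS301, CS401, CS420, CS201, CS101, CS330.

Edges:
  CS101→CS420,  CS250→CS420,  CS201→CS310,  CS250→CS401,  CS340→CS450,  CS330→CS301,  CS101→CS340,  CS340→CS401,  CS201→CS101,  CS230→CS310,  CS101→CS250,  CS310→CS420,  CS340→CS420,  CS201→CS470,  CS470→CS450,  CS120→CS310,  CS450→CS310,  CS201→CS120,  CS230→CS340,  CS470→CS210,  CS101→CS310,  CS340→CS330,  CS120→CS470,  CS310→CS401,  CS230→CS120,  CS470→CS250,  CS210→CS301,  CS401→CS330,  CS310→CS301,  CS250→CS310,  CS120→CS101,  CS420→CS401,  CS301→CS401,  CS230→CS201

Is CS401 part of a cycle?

CS401 is on a cycle iff CS401 can reach itself via ≥1 edge.
CS401 → CS330 → CS301 → CS401 — yes.

Yes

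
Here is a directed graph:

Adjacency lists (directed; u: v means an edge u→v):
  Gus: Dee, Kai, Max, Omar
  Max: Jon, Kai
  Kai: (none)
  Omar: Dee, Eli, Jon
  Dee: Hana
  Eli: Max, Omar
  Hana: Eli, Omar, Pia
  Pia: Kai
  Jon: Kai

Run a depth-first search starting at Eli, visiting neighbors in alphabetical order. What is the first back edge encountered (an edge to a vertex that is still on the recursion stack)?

DFS from Eli (visiting neighbors in alphabetical order); mark gray on enter, black on exit:
Eli gray
  Max gray
    Jon gray
      Kai gray
      Kai black
    Jon black
    Max→Kai: Kai black — skip
  Max black
  Omar gray
    Dee gray
      Hana gray
        Hana→Eli: Eli is gray → back edge
First back edge: Hana → Eli.

Hana->Eli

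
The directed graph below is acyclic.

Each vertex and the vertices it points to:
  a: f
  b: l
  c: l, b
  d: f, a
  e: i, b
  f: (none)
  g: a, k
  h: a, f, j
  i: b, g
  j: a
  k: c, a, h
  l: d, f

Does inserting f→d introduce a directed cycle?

Yes

Adding f→d creates a cycle iff d can already reach f.
Path from d: d → f.
So d → … → f → d is a cycle.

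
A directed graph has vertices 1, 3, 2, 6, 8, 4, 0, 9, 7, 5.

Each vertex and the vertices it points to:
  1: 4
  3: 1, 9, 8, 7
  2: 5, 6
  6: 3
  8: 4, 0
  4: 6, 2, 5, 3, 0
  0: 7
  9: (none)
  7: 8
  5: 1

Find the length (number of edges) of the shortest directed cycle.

For each vertex v, BFS finds the shortest path from v back to v.
The shortest such closed walk is 8 → 4 → 3 → 8, length 3.

3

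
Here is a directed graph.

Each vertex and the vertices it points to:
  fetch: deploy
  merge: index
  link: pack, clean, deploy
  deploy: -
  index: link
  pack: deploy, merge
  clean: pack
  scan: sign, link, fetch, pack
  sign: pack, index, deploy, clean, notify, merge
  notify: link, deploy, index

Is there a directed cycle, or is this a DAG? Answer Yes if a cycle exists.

DFS with white/gray/black marking, starting from deploy:
deploy gray
deploy black
fetch gray
  fetch→deploy: deploy black — skip
fetch black
merge gray
  index gray
    link gray
      pack gray
        pack→deploy: deploy black — skip
        pack→merge: merge is gray → back edge
Back edge found, so a cycle exists: merge → index → link → pack → merge.

Yes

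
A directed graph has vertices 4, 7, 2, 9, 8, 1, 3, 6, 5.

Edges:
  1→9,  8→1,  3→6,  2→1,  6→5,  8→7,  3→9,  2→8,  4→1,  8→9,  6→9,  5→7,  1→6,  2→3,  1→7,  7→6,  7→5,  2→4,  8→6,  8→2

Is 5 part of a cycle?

5 is on a cycle iff 5 can reach itself via ≥1 edge.
5 → 7 → 5 — yes.

Yes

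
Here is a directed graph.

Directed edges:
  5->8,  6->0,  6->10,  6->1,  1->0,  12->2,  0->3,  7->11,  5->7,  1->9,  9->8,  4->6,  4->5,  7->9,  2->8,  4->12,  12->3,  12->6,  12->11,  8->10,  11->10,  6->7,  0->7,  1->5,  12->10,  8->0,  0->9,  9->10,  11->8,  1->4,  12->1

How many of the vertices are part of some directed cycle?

A vertex is on a directed cycle iff it belongs to a strongly connected component of size ≥ 2 (or has a self-loop).
The vertices on cycles are {0, 1, 4, 6, 7, 8, 9, 11, 12} — 9 in total.

9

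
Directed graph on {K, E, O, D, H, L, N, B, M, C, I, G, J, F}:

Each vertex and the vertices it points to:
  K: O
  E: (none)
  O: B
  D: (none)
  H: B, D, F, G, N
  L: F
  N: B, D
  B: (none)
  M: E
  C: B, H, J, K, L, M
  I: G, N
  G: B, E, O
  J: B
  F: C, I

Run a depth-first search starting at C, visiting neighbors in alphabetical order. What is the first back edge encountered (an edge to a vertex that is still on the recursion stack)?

DFS from C (visiting neighbors in alphabetical order); mark gray on enter, black on exit:
C gray
  B gray
  B black
  H gray
    H→B: B black — skip
    D gray
    D black
    F gray
      F→C: C is gray → back edge
First back edge: F → C.

F->C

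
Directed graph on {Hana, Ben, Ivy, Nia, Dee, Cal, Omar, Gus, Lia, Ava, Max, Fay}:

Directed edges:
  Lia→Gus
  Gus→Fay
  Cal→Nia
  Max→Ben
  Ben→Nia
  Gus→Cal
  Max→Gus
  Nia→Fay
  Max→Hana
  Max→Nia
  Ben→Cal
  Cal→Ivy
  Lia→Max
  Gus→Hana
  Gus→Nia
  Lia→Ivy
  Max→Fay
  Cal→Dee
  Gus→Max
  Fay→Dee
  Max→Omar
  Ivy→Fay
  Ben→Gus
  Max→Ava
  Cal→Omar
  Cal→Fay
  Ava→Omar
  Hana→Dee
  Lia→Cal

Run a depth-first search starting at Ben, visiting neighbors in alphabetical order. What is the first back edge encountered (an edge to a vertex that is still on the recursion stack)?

Max->Ben

DFS from Ben (visiting neighbors in alphabetical order); mark gray on enter, black on exit:
Ben gray
  Cal gray
    Dee gray
    Dee black
    Fay gray
      Fay→Dee: Dee black — skip
    Fay black
    Ivy gray
      Ivy→Fay: Fay black — skip
    Ivy black
    Nia gray
      Nia→Fay: Fay black — skip
    Nia black
    Omar gray
    Omar black
  Cal black
  Gus gray
    Gus→Cal: Cal black — skip
    Gus→Fay: Fay black — skip
    Hana gray
      Hana→Dee: Dee black — skip
    Hana black
    Max gray
      Ava gray
        Ava→Omar: Omar black — skip
      Ava black
      Max→Ben: Ben is gray → back edge
First back edge: Max → Ben.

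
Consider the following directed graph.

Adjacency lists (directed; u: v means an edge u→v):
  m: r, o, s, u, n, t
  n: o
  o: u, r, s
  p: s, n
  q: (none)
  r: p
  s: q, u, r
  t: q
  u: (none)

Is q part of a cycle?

q lies on a cycle iff there is a path from q back to itself.
Exploring from q, it never reaches itself; equivalently, its strongly connected component is a singleton.

No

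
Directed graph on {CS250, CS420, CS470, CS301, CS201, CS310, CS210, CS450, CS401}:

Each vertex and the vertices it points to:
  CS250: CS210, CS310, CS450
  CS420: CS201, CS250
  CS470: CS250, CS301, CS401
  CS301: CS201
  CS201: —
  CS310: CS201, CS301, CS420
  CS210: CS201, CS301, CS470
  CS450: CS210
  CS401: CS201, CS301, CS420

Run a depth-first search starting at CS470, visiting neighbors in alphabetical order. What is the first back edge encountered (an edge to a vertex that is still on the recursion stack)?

DFS from CS470 (visiting neighbors in alphabetical order); mark gray on enter, black on exit:
CS470 gray
  CS250 gray
    CS210 gray
      CS201 gray
      CS201 black
      CS301 gray
        CS301→CS201: CS201 black — skip
      CS301 black
      CS210→CS470: CS470 is gray → back edge
First back edge: CS210 → CS470.

CS210->CS470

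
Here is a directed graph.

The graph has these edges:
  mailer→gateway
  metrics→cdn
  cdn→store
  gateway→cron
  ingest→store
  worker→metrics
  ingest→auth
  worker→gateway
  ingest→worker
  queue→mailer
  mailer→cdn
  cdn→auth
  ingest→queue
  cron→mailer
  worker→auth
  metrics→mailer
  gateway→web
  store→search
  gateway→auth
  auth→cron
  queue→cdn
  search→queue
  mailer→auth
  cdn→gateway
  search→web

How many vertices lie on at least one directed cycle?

8

A vertex is on a directed cycle iff it belongs to a strongly connected component of size ≥ 2 (or has a self-loop).
The vertices on cycles are {cdn, auth, cron, queue, store, mailer, search, gateway} — 8 in total.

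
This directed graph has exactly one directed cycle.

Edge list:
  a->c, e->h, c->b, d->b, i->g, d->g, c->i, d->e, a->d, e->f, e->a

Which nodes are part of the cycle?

a, d, e

DFS with gray/black marking from a:
a gray
  c gray
    i gray
      g gray
      g black
    i black
    b gray
    b black
  c black
  d gray
    e gray
      f gray
      f black
      h gray
      h black
      e→a: a is gray → back edge
Back edge closes the cycle a → d → e → a; its vertices are {a, d, e}.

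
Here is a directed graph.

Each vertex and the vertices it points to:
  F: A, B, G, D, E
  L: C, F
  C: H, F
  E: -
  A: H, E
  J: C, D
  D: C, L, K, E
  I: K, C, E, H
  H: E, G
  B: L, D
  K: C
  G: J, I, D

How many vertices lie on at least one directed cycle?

11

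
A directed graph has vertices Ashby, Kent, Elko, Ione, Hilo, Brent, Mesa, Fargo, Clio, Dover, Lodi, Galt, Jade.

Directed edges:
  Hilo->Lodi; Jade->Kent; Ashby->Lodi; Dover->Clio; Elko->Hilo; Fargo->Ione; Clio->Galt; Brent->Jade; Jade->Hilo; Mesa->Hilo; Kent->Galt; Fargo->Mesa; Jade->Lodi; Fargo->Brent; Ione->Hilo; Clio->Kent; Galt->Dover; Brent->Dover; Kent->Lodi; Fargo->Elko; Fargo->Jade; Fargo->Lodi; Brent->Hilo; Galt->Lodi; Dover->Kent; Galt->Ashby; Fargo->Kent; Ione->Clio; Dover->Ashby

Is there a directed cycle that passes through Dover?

Yes

Dover is on a cycle iff Dover can reach itself via ≥1 edge.
Dover → Clio → Galt → Dover — yes.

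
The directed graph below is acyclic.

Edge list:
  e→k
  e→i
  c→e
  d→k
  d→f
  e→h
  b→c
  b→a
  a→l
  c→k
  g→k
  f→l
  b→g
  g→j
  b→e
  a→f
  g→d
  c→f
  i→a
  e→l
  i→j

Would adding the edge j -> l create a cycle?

Adding j→l creates a cycle iff l can already reach j.
Explore from l: no path reaches j. The graph stays acyclic.

No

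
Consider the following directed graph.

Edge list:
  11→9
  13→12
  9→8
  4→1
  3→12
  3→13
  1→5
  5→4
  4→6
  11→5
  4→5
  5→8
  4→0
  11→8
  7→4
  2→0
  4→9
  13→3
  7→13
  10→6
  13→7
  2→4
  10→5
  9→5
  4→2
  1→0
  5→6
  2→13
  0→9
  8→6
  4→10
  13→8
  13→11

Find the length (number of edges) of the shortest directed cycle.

2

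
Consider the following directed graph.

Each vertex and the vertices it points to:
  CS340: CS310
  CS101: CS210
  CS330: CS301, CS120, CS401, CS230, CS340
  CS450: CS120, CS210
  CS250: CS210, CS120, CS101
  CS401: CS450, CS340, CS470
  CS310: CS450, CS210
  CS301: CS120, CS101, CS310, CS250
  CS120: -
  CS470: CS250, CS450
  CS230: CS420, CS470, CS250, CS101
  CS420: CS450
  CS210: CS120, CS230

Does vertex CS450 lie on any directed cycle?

Yes

CS450 is on a cycle iff CS450 can reach itself via ≥1 edge.
CS450 → CS210 → CS230 → CS420 → CS450 — yes.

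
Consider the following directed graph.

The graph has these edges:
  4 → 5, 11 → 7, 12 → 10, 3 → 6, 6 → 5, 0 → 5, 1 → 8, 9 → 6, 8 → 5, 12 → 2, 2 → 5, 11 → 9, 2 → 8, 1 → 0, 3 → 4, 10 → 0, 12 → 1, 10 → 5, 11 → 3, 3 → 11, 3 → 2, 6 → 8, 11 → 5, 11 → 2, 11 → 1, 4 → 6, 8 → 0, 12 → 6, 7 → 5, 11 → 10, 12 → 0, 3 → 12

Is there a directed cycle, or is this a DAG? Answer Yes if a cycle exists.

Yes

DFS with white/gray/black marking, starting from 11:
11 gray
  3 gray
    6 gray
      5 gray
      5 black
      8 gray
        8→5: 5 black — skip
        0 gray
          0→5: 5 black — skip
        0 black
      8 black
    6 black
    2 gray
      2→5: 5 black — skip
      2→8: 8 black — skip
    2 black
    4 gray
      4→6: 6 black — skip
      4→5: 5 black — skip
    4 black
    3→11: 11 is gray → back edge
Back edge found, so a cycle exists: 11 → 3 → 11.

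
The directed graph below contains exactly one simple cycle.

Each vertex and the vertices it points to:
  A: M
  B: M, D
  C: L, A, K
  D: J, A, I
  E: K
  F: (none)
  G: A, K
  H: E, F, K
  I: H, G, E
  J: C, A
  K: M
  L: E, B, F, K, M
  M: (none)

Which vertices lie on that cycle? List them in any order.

DFS with gray/black marking from C:
C gray
  L gray
    E gray
      K gray
        M gray
        M black
      K black
    E black
    B gray
      B→M: M black — skip
      D gray
        J gray
          J→C: C is gray → back edge
Back edge closes the cycle C → L → B → D → J → C; its vertices are {B, C, D, J, L}.

B, C, D, J, L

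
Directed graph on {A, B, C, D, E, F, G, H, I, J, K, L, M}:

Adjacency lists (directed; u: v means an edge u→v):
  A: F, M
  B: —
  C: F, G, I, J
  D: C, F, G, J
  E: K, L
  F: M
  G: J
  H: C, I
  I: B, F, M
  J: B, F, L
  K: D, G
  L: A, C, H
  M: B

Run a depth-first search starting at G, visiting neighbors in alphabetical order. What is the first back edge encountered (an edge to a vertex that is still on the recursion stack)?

C->G

DFS from G (visiting neighbors in alphabetical order); mark gray on enter, black on exit:
G gray
  J gray
    B gray
    B black
    F gray
      M gray
        M→B: B black — skip
      M black
    F black
    L gray
      A gray
        A→F: F black — skip
        A→M: M black — skip
      A black
      C gray
        C→F: F black — skip
        C→G: G is gray → back edge
First back edge: C → G.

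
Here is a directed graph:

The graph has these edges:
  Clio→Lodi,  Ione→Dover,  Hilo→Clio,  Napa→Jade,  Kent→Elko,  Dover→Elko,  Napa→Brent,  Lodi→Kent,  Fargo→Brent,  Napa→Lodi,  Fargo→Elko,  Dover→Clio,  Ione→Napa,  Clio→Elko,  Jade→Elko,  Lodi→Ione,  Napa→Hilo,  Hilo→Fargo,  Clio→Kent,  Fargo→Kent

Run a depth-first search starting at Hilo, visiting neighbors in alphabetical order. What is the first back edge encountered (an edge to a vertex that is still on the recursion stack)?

Dover->Clio

DFS from Hilo (visiting neighbors in alphabetical order); mark gray on enter, black on exit:
Hilo gray
  Clio gray
    Elko gray
    Elko black
    Kent gray
      Kent→Elko: Elko black — skip
    Kent black
    Lodi gray
      Ione gray
        Dover gray
          Dover→Clio: Clio is gray → back edge
First back edge: Dover → Clio.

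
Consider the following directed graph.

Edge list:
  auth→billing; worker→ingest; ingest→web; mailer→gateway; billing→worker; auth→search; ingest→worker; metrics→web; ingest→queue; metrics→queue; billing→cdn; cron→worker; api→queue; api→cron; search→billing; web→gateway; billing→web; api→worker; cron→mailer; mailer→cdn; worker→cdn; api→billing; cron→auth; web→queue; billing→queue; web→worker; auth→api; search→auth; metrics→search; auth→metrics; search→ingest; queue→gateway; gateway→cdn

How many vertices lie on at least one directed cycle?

A vertex is on a directed cycle iff it belongs to a strongly connected component of size ≥ 2 (or has a self-loop).
The vertices on cycles are {api, web, auth, cron, ingest, search, worker, metrics} — 8 in total.

8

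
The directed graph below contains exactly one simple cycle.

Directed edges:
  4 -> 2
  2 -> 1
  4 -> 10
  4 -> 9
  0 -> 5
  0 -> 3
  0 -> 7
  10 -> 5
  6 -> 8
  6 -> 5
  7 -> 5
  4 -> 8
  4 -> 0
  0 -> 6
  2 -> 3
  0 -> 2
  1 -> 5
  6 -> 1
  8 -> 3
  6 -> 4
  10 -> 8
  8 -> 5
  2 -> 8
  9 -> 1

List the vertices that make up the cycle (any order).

0, 4, 6

DFS with gray/black marking from 6:
6 gray
  1 gray
    5 gray
    5 black
  1 black
  6→5: 5 black — skip
  4 gray
    10 gray
      10→5: 5 black — skip
      8 gray
        3 gray
        3 black
        8→5: 5 black — skip
      8 black
    10 black
    2 gray
      2→3: 3 black — skip
      2→8: 8 black — skip
      2→1: 1 black — skip
    2 black
    9 gray
      9→1: 1 black — skip
    9 black
    4→8: 8 black — skip
    0 gray
      0→5: 5 black — skip
      0→6: 6 is gray → back edge
Back edge closes the cycle 6 → 4 → 0 → 6; its vertices are {0, 4, 6}.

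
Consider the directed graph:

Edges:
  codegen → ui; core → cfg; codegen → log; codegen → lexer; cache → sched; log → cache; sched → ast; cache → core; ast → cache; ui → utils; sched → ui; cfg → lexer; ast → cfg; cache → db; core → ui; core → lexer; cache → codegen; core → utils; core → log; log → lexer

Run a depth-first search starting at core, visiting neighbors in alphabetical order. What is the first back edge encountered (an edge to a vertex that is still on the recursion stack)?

codegen→log

DFS from core (visiting neighbors in alphabetical order); mark gray on enter, black on exit:
core gray
  cfg gray
    lexer gray
    lexer black
  cfg black
  core→lexer: lexer black — skip
  log gray
    cache gray
      codegen gray
        codegen→lexer: lexer black — skip
        codegen→log: log is gray → back edge
First back edge: codegen → log.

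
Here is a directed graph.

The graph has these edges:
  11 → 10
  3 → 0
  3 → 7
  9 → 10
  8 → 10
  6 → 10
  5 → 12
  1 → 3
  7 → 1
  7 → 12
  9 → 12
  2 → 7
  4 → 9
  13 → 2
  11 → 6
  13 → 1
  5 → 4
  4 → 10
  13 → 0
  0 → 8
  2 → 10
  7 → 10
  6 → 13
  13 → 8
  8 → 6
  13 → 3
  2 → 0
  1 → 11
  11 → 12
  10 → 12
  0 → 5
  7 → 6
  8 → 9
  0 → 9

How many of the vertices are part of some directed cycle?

9

A vertex is on a directed cycle iff it belongs to a strongly connected component of size ≥ 2 (or has a self-loop).
The vertices on cycles are {0, 1, 2, 3, 6, 7, 8, 11, 13} — 9 in total.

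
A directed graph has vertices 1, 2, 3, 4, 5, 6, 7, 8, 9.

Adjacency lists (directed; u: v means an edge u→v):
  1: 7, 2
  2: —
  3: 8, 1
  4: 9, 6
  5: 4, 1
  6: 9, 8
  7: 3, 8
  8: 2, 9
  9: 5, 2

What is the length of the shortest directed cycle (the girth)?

For each vertex v, BFS finds the shortest path from v back to v.
The shortest such closed walk is 5 → 4 → 9 → 5, length 3.

3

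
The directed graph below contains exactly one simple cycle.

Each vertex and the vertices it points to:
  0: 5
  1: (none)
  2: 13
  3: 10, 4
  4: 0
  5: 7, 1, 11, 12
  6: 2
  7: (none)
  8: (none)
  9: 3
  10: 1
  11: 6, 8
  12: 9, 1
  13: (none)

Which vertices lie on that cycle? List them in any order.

0, 3, 4, 5, 9, 12

DFS with gray/black marking from 4:
4 gray
  0 gray
    5 gray
      7 gray
      7 black
      1 gray
      1 black
      11 gray
        6 gray
          2 gray
            13 gray
            13 black
          2 black
        6 black
        8 gray
        8 black
      11 black
      12 gray
        9 gray
          3 gray
            10 gray
              10→1: 1 black — skip
            10 black
            3→4: 4 is gray → back edge
Back edge closes the cycle 4 → 0 → 5 → 12 → 9 → 3 → 4; its vertices are {0, 3, 4, 5, 9, 12}.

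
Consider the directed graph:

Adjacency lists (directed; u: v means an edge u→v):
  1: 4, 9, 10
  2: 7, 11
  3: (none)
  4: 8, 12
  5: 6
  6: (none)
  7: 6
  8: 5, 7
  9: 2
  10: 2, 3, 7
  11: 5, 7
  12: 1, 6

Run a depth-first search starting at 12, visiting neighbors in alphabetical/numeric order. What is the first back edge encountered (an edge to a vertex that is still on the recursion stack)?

4->12

DFS from 12 (visiting neighbors in alphabetical/numeric order); mark gray on enter, black on exit:
12 gray
  1 gray
    4 gray
      8 gray
        5 gray
          6 gray
          6 black
        5 black
        7 gray
          7→6: 6 black — skip
        7 black
      8 black
      4→12: 12 is gray → back edge
First back edge: 4 → 12.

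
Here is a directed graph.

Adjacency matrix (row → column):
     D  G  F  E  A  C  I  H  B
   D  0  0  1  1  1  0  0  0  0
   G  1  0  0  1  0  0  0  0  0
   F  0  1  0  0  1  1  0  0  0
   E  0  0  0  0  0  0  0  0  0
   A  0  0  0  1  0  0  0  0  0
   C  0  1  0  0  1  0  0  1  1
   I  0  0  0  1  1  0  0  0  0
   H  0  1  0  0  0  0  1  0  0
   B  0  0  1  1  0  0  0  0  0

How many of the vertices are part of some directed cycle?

A vertex is on a directed cycle iff it belongs to a strongly connected component of size ≥ 2 (or has a self-loop).
The vertices on cycles are {B, C, D, F, G, H} — 6 in total.

6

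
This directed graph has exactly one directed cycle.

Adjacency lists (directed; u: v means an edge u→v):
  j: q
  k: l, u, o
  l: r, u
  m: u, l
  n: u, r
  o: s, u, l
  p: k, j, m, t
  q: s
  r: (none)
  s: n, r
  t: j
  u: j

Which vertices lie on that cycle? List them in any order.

DFS with gray/black marking from j:
j gray
  q gray
    s gray
      n gray
        u gray
          u→j: j is gray → back edge
Back edge closes the cycle j → q → s → n → u → j; its vertices are {j, n, q, s, u}.

j, n, q, s, u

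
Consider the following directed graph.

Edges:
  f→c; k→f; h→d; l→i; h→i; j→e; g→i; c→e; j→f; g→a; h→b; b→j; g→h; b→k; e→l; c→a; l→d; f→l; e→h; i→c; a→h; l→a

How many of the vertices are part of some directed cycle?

10

A vertex is on a directed cycle iff it belongs to a strongly connected component of size ≥ 2 (or has a self-loop).
The vertices on cycles are {a, b, c, e, f, h, i, j, k, l} — 10 in total.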